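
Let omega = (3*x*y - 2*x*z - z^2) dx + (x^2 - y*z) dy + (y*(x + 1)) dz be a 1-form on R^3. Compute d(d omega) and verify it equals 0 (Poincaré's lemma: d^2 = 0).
d(d omega) = 0

Step 1: d omega = sum_{i<j} (∂f_j/∂x_i - ∂f_i/∂x_j) dx_i ∧ dx_j:
  coeff of dx ∧ dy: -x
  coeff of dx ∧ dz: 2*x + y + 2*z
  coeff of dy ∧ dz: x + y + 1
Step 2: Apply d again to each 2-form coefficient. The only possible 3-form in R^3 is dx ∧ dy ∧ dz, with coefficient
  ∂(coeff of dy∧dz)/∂x - ∂(coeff of dx∧dz)/∂y + ∂(coeff of dx∧dy)/∂z
  = ∂/∂x (x + y + 1) - ∂/∂y (2*x + y + 2*z) + ∂/∂z (-x).
Each of these terms simplifies to sums of mixed partials that cancel in pairs. The result is 0 (by equality of mixed partials for smooth functions — Schwarz / Clairaut).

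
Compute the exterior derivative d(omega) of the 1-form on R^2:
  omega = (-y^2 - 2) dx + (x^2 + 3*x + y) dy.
d(omega) = (2*x + 2*y + 3) dx ∧ dy

For a 1-form omega = sum_i f_i dx_i, the exterior derivative is
  d(omega) = sum_{i < j} (∂f_j/∂x_i - ∂f_i/∂x_j) dx_i ∧ dx_j.
  coefficient of dx ∧ dy: ∂f_2/∂x - ∂f_1/∂y = ∂(x^2 + 3*x + y)/∂x - ∂(-y^2 - 2)/∂y = 2*x + 2*y + 3
Assembling: d(omega) = (2*x + 2*y + 3) dx ∧ dy.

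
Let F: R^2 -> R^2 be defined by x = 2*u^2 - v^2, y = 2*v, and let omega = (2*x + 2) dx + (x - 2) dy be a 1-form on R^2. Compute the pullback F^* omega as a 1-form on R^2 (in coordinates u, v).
F^* omega = (8*u*(2*u^2 - v^2 + 1)) du + (-8*u^2*v + 4*u^2 + 4*v^3 - 2*v^2 - 4*v - 4) dv

Using F^*(f dg) = (f ∘ F) d(g ∘ F), substitute each coordinate x_i by F_i(u, v) in f_i, and replace dx_i by d F_i = (∂F_i/∂u) du + (∂F_i/∂v) dv.
  For the x component: f_1(F) = 4*u^2 - 2*v^2 + 2; d F_1 = (4*u) du + (-2*v) dv
  For the y component: f_2(F) = 2*u^2 - v^2 - 2; d F_2 = (0) du + (2) dv
Combining and collecting du, dv coefficients:
  coeff of du: 8*u*(2*u^2 - v^2 + 1)
  coeff of dv: -8*u^2*v + 4*u^2 + 4*v^3 - 2*v^2 - 4*v - 4
F^* omega = (8*u*(2*u^2 - v^2 + 1)) du + (-8*u^2*v + 4*u^2 + 4*v^3 - 2*v^2 - 4*v - 4) dv.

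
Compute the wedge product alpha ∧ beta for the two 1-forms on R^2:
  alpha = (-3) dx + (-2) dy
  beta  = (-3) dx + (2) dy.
alpha ∧ beta = (-12) dx ∧ dy

Distribute the wedge, using dx_i ∧ dx_j = -dx_j ∧ dx_i and dx_i ∧ dx_i = 0. For each pair (i, j) with i < j, the coefficient of dx_i ∧ dx_j in alpha ∧ beta is (alpha_i * beta_j - alpha_j * beta_i). Collecting: alpha ∧ beta = (-12) dx ∧ dy.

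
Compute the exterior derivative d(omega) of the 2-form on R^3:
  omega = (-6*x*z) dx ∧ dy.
d(omega) = (-6*x) dx ∧ dy ∧ dz

For a 2-form omega = sum_{i<j} g_{ij} dx_i ∧ dx_j, the exterior derivative is
  d(omega) = sum_{i<j} d(g_{ij}) ∧ dx_i ∧ dx_j = sum_{i<j, k} (∂g_{ij}/∂x_k) dx_k ∧ dx_i ∧ dx_j.
Expand each term, using dx_k ∧ dx_i ∧ dx_j = sgn(permutation) dx_{(a)} ∧ dx_{(b)} ∧ dx_{(c)} with (a < b < c) sorted:
  d(-6*x*z) includes (∂/∂z)(-6*x*z) dz = (-6*x) dz, which multiplied by dx ∧ dy gives (-6*x) dx ∧ dy ∧ dz
Collecting like 3-forms: d(omega) = (-6*x) dx ∧ dy ∧ dz.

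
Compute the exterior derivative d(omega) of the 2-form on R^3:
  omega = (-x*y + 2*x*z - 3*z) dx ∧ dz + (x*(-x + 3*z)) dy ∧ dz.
d(omega) = (-x + 3*z) dx ∧ dy ∧ dz

For a 2-form omega = sum_{i<j} g_{ij} dx_i ∧ dx_j, the exterior derivative is
  d(omega) = sum_{i<j} d(g_{ij}) ∧ dx_i ∧ dx_j = sum_{i<j, k} (∂g_{ij}/∂x_k) dx_k ∧ dx_i ∧ dx_j.
Expand each term, using dx_k ∧ dx_i ∧ dx_j = sgn(permutation) dx_{(a)} ∧ dx_{(b)} ∧ dx_{(c)} with (a < b < c) sorted:
  d(-x*y + 2*x*z - 3*z) includes (∂/∂y)(-x*y + 2*x*z - 3*z) dy = (-x) dy, which multiplied by dx ∧ dz gives (x) dx ∧ dy ∧ dz
  d(x*(-x + 3*z)) includes (∂/∂x)(x*(-x + 3*z)) dx = (-2*x + 3*z) dx, which multiplied by dy ∧ dz gives (-2*x + 3*z) dx ∧ dy ∧ dz
Collecting like 3-forms: d(omega) = (-x + 3*z) dx ∧ dy ∧ dz.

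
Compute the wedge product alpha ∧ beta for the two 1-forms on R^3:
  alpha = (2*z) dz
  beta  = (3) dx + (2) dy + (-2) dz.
alpha ∧ beta = (-6*z) dx ∧ dz + (-4*z) dy ∧ dz

Distribute the wedge, using dx_i ∧ dx_j = -dx_j ∧ dx_i and dx_i ∧ dx_i = 0. For each pair (i, j) with i < j, the coefficient of dx_i ∧ dx_j in alpha ∧ beta is (alpha_i * beta_j - alpha_j * beta_i). Collecting: alpha ∧ beta = (-6*z) dx ∧ dz + (-4*z) dy ∧ dz.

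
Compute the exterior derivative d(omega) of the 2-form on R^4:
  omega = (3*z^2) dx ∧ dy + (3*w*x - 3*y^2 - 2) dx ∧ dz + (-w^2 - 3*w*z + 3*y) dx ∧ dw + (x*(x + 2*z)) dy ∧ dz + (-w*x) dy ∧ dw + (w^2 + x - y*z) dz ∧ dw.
d(omega) = (2*x + 6*y + 8*z) dx ∧ dy ∧ dz + (3*w + 3*x + 1) dx ∧ dz ∧ dw + (-w - 3) dx ∧ dy ∧ dw + (-z) dy ∧ dz ∧ dw

For a 2-form omega = sum_{i<j} g_{ij} dx_i ∧ dx_j, the exterior derivative is
  d(omega) = sum_{i<j} d(g_{ij}) ∧ dx_i ∧ dx_j = sum_{i<j, k} (∂g_{ij}/∂x_k) dx_k ∧ dx_i ∧ dx_j.
Expand each term, using dx_k ∧ dx_i ∧ dx_j = sgn(permutation) dx_{(a)} ∧ dx_{(b)} ∧ dx_{(c)} with (a < b < c) sorted:
  d(3*z^2) includes (∂/∂z)(3*z^2) dz = (6*z) dz, which multiplied by dx ∧ dy gives (6*z) dx ∧ dy ∧ dz
  d(3*w*x - 3*y^2 - 2) includes (∂/∂y)(3*w*x - 3*y^2 - 2) dy = (-6*y) dy, which multiplied by dx ∧ dz gives (6*y) dx ∧ dy ∧ dz
  d(3*w*x - 3*y^2 - 2) includes (∂/∂w)(3*w*x - 3*y^2 - 2) dw = (3*x) dw, which multiplied by dx ∧ dz gives (3*x) dx ∧ dz ∧ dw
  d(-w^2 - 3*w*z + 3*y) includes (∂/∂y)(-w^2 - 3*w*z + 3*y) dy = (3) dy, which multiplied by dx ∧ dw gives (-3) dx ∧ dy ∧ dw
  d(-w^2 - 3*w*z + 3*y) includes (∂/∂z)(-w^2 - 3*w*z + 3*y) dz = (-3*w) dz, which multiplied by dx ∧ dw gives (3*w) dx ∧ dz ∧ dw
  d(x*(x + 2*z)) includes (∂/∂x)(x*(x + 2*z)) dx = (2*x + 2*z) dx, which multiplied by dy ∧ dz gives (2*x + 2*z) dx ∧ dy ∧ dz
  d(-w*x) includes (∂/∂x)(-w*x) dx = (-w) dx, which multiplied by dy ∧ dw gives (-w) dx ∧ dy ∧ dw
  d(w^2 + x - y*z) includes (∂/∂x)(w^2 + x - y*z) dx = (1) dx, which multiplied by dz ∧ dw gives (1) dx ∧ dz ∧ dw
  d(w^2 + x - y*z) includes (∂/∂y)(w^2 + x - y*z) dy = (-z) dy, which multiplied by dz ∧ dw gives (-z) dy ∧ dz ∧ dw
Collecting like 3-forms: d(omega) = (2*x + 6*y + 8*z) dx ∧ dy ∧ dz + (3*w + 3*x + 1) dx ∧ dz ∧ dw + (-w - 3) dx ∧ dy ∧ dw + (-z) dy ∧ dz ∧ dw.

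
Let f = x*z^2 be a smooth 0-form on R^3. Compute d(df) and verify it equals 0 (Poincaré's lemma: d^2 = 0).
d(df) = 0

Step 1: df = sum_i (∂f/∂x_i) dx_i = (z^2) dx + (0) dy + (2*x*z) dz.
Step 2: Apply d again. Using the 1-form formula, the coefficient of dx ∧ dy in d(df) is ∂^2 f/∂x ∂y - ∂^2 f/∂y ∂x = (0) - (0) = 0 (equality of mixed partials for smooth f).
Similarly for dx ∧ dz and dy ∧ dz — all coefficients vanish. So d(df) = 0.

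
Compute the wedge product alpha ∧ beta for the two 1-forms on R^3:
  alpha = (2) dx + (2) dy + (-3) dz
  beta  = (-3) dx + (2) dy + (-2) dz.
alpha ∧ beta = (10) dx ∧ dy + (-13) dx ∧ dz + (2) dy ∧ dz

Distribute the wedge, using dx_i ∧ dx_j = -dx_j ∧ dx_i and dx_i ∧ dx_i = 0. For each pair (i, j) with i < j, the coefficient of dx_i ∧ dx_j in alpha ∧ beta is (alpha_i * beta_j - alpha_j * beta_i). Collecting: alpha ∧ beta = (10) dx ∧ dy + (-13) dx ∧ dz + (2) dy ∧ dz.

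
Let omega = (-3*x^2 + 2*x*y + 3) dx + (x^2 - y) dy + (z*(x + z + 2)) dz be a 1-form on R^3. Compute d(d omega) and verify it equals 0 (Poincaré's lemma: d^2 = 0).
d(d omega) = 0

Step 1: d omega = sum_{i<j} (∂f_j/∂x_i - ∂f_i/∂x_j) dx_i ∧ dx_j:
  coeff of dx ∧ dy: 0
  coeff of dx ∧ dz: z
  coeff of dy ∧ dz: 0
Step 2: Apply d again to each 2-form coefficient. The only possible 3-form in R^3 is dx ∧ dy ∧ dz, with coefficient
  ∂(coeff of dy∧dz)/∂x - ∂(coeff of dx∧dz)/∂y + ∂(coeff of dx∧dy)/∂z
  = ∂/∂x (0) - ∂/∂y (z) + ∂/∂z (0).
Each of these terms simplifies to sums of mixed partials that cancel in pairs. The result is 0 (by equality of mixed partials for smooth functions — Schwarz / Clairaut).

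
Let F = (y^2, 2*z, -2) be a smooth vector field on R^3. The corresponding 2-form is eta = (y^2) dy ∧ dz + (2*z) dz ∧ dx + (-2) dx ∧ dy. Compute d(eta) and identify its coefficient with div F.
d(eta) = (0) dx ∧ dy ∧ dz; div F = 0

For a 2-form in R^3 of the form above, applying d gives a 3-form with coefficient ∂P/∂x + ∂Q/∂y + ∂R/∂z:
  ∂P/∂x = 0
  ∂Q/∂y = 0
  ∂R/∂z = 0
Sum = 0, which is exactly div F.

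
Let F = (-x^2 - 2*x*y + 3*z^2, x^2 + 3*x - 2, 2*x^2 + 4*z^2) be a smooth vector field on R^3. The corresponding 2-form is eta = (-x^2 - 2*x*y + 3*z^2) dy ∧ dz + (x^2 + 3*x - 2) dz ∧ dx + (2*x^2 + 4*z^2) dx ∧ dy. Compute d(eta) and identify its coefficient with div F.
d(eta) = (-2*x - 2*y + 8*z) dx ∧ dy ∧ dz; div F = -2*x - 2*y + 8*z

For a 2-form in R^3 of the form above, applying d gives a 3-form with coefficient ∂P/∂x + ∂Q/∂y + ∂R/∂z:
  ∂P/∂x = -2*x - 2*y
  ∂Q/∂y = 0
  ∂R/∂z = 8*z
Sum = -2*x - 2*y + 8*z, which is exactly div F.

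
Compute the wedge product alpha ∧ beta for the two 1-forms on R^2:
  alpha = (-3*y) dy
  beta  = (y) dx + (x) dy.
alpha ∧ beta = (3*y^2) dx ∧ dy

Distribute the wedge, using dx_i ∧ dx_j = -dx_j ∧ dx_i and dx_i ∧ dx_i = 0. For each pair (i, j) with i < j, the coefficient of dx_i ∧ dx_j in alpha ∧ beta is (alpha_i * beta_j - alpha_j * beta_i). Collecting: alpha ∧ beta = (3*y^2) dx ∧ dy.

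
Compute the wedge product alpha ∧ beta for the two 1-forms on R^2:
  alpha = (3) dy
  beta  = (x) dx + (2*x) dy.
alpha ∧ beta = (-3*x) dx ∧ dy

Distribute the wedge, using dx_i ∧ dx_j = -dx_j ∧ dx_i and dx_i ∧ dx_i = 0. For each pair (i, j) with i < j, the coefficient of dx_i ∧ dx_j in alpha ∧ beta is (alpha_i * beta_j - alpha_j * beta_i). Collecting: alpha ∧ beta = (-3*x) dx ∧ dy.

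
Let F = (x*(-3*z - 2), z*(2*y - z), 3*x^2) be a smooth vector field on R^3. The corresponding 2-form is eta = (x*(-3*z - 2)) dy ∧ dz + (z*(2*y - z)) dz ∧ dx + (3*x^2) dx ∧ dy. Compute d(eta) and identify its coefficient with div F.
d(eta) = (-z - 2) dx ∧ dy ∧ dz; div F = -z - 2

For a 2-form in R^3 of the form above, applying d gives a 3-form with coefficient ∂P/∂x + ∂Q/∂y + ∂R/∂z:
  ∂P/∂x = -3*z - 2
  ∂Q/∂y = 2*z
  ∂R/∂z = 0
Sum = -z - 2, which is exactly div F.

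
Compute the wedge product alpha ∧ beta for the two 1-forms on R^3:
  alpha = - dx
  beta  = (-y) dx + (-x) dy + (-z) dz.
alpha ∧ beta = (x) dx ∧ dy + (z) dx ∧ dz

Distribute the wedge, using dx_i ∧ dx_j = -dx_j ∧ dx_i and dx_i ∧ dx_i = 0. For each pair (i, j) with i < j, the coefficient of dx_i ∧ dx_j in alpha ∧ beta is (alpha_i * beta_j - alpha_j * beta_i). Collecting: alpha ∧ beta = (x) dx ∧ dy + (z) dx ∧ dz.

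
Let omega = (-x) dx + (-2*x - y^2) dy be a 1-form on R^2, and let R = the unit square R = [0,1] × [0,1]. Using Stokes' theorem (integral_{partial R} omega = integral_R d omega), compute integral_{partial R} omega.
integral_(partial R) omega = -2

Stokes: integral_partial_R omega = integral_R d omega with d omega = (∂Q/∂x - ∂P/∂y) dx ∧ dy.
  ∂Q/∂x = -2
  ∂P/∂y = 0
  integrand = ∂Q/∂x - ∂P/∂y = -2.
Integrating over R: integral_0^1 integral_0^1 (-2) dx dy = -2.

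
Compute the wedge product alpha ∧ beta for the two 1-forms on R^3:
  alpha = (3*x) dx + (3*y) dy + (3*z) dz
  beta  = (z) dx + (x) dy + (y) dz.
alpha ∧ beta = (3*x^2 - 3*y*z) dx ∧ dy + (3*x*y - 3*z^2) dx ∧ dz + (-3*x*z + 3*y^2) dy ∧ dz

Distribute the wedge, using dx_i ∧ dx_j = -dx_j ∧ dx_i and dx_i ∧ dx_i = 0. For each pair (i, j) with i < j, the coefficient of dx_i ∧ dx_j in alpha ∧ beta is (alpha_i * beta_j - alpha_j * beta_i). Collecting: alpha ∧ beta = (3*x^2 - 3*y*z) dx ∧ dy + (3*x*y - 3*z^2) dx ∧ dz + (-3*x*z + 3*y^2) dy ∧ dz.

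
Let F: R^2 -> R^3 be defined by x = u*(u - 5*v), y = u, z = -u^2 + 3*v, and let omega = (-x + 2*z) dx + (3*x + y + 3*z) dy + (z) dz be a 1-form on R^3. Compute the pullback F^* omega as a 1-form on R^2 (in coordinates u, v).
F^* omega = (-4*u^3 + 25*u^2*v - 25*u*v^2 - 9*u*v + u - 30*v^2 + 9*v) du + (15*u^3 - 25*u^2*v - 3*u^2 - 30*u*v + 9*v) dv

Using F^*(f dg) = (f ∘ F) d(g ∘ F), substitute each coordinate x_i by F_i(u, v) in f_i, and replace dx_i by d F_i = (∂F_i/∂u) du + (∂F_i/∂v) dv.
  For the x component: f_1(F) = -3*u^2 + 5*u*v + 6*v; d F_1 = (2*u - 5*v) du + (-5*u) dv
  For the y component: f_2(F) = -15*u*v + u + 9*v; d F_2 = (1) du + (0) dv
  For the z component: f_3(F) = -u^2 + 3*v; d F_3 = (-2*u) du + (3) dv
Combining and collecting du, dv coefficients:
  coeff of du: -4*u^3 + 25*u^2*v - 25*u*v^2 - 9*u*v + u - 30*v^2 + 9*v
  coeff of dv: 15*u^3 - 25*u^2*v - 3*u^2 - 30*u*v + 9*v
F^* omega = (-4*u^3 + 25*u^2*v - 25*u*v^2 - 9*u*v + u - 30*v^2 + 9*v) du + (15*u^3 - 25*u^2*v - 3*u^2 - 30*u*v + 9*v) dv.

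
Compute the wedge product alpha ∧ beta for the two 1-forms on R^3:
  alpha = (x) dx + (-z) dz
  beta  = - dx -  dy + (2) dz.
alpha ∧ beta = (-x) dx ∧ dy + (2*x - z) dx ∧ dz + (-z) dy ∧ dz

Distribute the wedge, using dx_i ∧ dx_j = -dx_j ∧ dx_i and dx_i ∧ dx_i = 0. For each pair (i, j) with i < j, the coefficient of dx_i ∧ dx_j in alpha ∧ beta is (alpha_i * beta_j - alpha_j * beta_i). Collecting: alpha ∧ beta = (-x) dx ∧ dy + (2*x - z) dx ∧ dz + (-z) dy ∧ dz.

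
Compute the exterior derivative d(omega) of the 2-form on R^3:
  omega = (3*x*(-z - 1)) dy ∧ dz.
d(omega) = (-3*z - 3) dx ∧ dy ∧ dz

For a 2-form omega = sum_{i<j} g_{ij} dx_i ∧ dx_j, the exterior derivative is
  d(omega) = sum_{i<j} d(g_{ij}) ∧ dx_i ∧ dx_j = sum_{i<j, k} (∂g_{ij}/∂x_k) dx_k ∧ dx_i ∧ dx_j.
Expand each term, using dx_k ∧ dx_i ∧ dx_j = sgn(permutation) dx_{(a)} ∧ dx_{(b)} ∧ dx_{(c)} with (a < b < c) sorted:
  d(3*x*(-z - 1)) includes (∂/∂x)(3*x*(-z - 1)) dx = (-3*z - 3) dx, which multiplied by dy ∧ dz gives (-3*z - 3) dx ∧ dy ∧ dz
Collecting like 3-forms: d(omega) = (-3*z - 3) dx ∧ dy ∧ dz.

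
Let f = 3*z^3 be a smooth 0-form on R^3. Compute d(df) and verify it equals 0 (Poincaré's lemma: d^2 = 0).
d(df) = 0

Step 1: df = sum_i (∂f/∂x_i) dx_i = (0) dx + (0) dy + (9*z^2) dz.
Step 2: Apply d again. Using the 1-form formula, the coefficient of dx ∧ dy in d(df) is ∂^2 f/∂x ∂y - ∂^2 f/∂y ∂x = (0) - (0) = 0 (equality of mixed partials for smooth f).
Similarly for dx ∧ dz and dy ∧ dz — all coefficients vanish. So d(df) = 0.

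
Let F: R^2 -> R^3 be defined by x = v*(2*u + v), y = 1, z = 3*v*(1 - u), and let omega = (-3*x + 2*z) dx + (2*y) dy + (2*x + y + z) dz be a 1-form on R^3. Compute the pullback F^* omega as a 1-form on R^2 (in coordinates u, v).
F^* omega = (3*v*(-9*u*v - 4*v^2 + v - 1)) du + (-27*u^2*v - 36*u*v^2 + 6*u*v - 3*u - 6*v^3 + 18*v^2 + 9*v + 3) dv

Using F^*(f dg) = (f ∘ F) d(g ∘ F), substitute each coordinate x_i by F_i(u, v) in f_i, and replace dx_i by d F_i = (∂F_i/∂u) du + (∂F_i/∂v) dv.
  For the x component: f_1(F) = 3*v*(-4*u - v + 2); d F_1 = (2*v) du + (2*u + 2*v) dv
  For the y component: f_2(F) = 2; d F_2 = (0) du + (0) dv
  For the z component: f_3(F) = u*v + 2*v^2 + 3*v + 1; d F_3 = (-3*v) du + (3 - 3*u) dv
Combining and collecting du, dv coefficients:
  coeff of du: 3*v*(-9*u*v - 4*v^2 + v - 1)
  coeff of dv: -27*u^2*v - 36*u*v^2 + 6*u*v - 3*u - 6*v^3 + 18*v^2 + 9*v + 3
F^* omega = (3*v*(-9*u*v - 4*v^2 + v - 1)) du + (-27*u^2*v - 36*u*v^2 + 6*u*v - 3*u - 6*v^3 + 18*v^2 + 9*v + 3) dv.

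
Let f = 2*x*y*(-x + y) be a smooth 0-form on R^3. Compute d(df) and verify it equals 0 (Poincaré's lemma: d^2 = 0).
d(df) = 0

Step 1: df = sum_i (∂f/∂x_i) dx_i = (2*y*(-2*x + y)) dx + (2*x*(-x + 2*y)) dy + (0) dz.
Step 2: Apply d again. Using the 1-form formula, the coefficient of dx ∧ dy in d(df) is ∂^2 f/∂x ∂y - ∂^2 f/∂y ∂x = (-4*x + 4*y) - (-4*x + 4*y) = 0 (equality of mixed partials for smooth f).
Similarly for dx ∧ dz and dy ∧ dz — all coefficients vanish. So d(df) = 0.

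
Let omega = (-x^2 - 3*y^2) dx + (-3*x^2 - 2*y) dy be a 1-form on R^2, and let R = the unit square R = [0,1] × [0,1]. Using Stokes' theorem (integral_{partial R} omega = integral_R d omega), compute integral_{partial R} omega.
integral_(partial R) omega = 0

Stokes: integral_partial_R omega = integral_R d omega with d omega = (∂Q/∂x - ∂P/∂y) dx ∧ dy.
  ∂Q/∂x = -6*x
  ∂P/∂y = -6*y
  integrand = ∂Q/∂x - ∂P/∂y = -6*x + 6*y.
Integrating over R: integral_0^1 integral_0^1 (-6*x + 6*y) dx dy = 0.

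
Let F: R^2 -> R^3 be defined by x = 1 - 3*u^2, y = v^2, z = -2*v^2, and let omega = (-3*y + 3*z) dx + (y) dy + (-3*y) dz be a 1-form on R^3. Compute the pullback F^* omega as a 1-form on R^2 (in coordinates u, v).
F^* omega = (54*u*v^2) du + (14*v^3) dv

Using F^*(f dg) = (f ∘ F) d(g ∘ F), substitute each coordinate x_i by F_i(u, v) in f_i, and replace dx_i by d F_i = (∂F_i/∂u) du + (∂F_i/∂v) dv.
  For the x component: f_1(F) = -9*v^2; d F_1 = (-6*u) du + (0) dv
  For the y component: f_2(F) = v^2; d F_2 = (0) du + (2*v) dv
  For the z component: f_3(F) = -3*v^2; d F_3 = (0) du + (-4*v) dv
Combining and collecting du, dv coefficients:
  coeff of du: 54*u*v^2
  coeff of dv: 14*v^3
F^* omega = (54*u*v^2) du + (14*v^3) dv.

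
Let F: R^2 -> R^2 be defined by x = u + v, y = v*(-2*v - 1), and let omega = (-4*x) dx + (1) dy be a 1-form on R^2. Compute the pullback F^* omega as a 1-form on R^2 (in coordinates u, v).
F^* omega = (-4*u - 4*v) du + (-4*u - 8*v - 1) dv

Using F^*(f dg) = (f ∘ F) d(g ∘ F), substitute each coordinate x_i by F_i(u, v) in f_i, and replace dx_i by d F_i = (∂F_i/∂u) du + (∂F_i/∂v) dv.
  For the x component: f_1(F) = -4*u - 4*v; d F_1 = (1) du + (1) dv
  For the y component: f_2(F) = 1; d F_2 = (0) du + (-4*v - 1) dv
Combining and collecting du, dv coefficients:
  coeff of du: -4*u - 4*v
  coeff of dv: -4*u - 8*v - 1
F^* omega = (-4*u - 4*v) du + (-4*u - 8*v - 1) dv.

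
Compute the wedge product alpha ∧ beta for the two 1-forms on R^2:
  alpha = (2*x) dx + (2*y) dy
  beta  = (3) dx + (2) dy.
alpha ∧ beta = (4*x - 6*y) dx ∧ dy

Distribute the wedge, using dx_i ∧ dx_j = -dx_j ∧ dx_i and dx_i ∧ dx_i = 0. For each pair (i, j) with i < j, the coefficient of dx_i ∧ dx_j in alpha ∧ beta is (alpha_i * beta_j - alpha_j * beta_i). Collecting: alpha ∧ beta = (4*x - 6*y) dx ∧ dy.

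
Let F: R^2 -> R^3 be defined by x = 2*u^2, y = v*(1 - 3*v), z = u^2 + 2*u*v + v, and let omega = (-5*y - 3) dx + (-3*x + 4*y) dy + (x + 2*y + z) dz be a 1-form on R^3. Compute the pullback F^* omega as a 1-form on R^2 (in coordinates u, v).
F^* omega = (6*u^3 + 10*u^2*v + 52*u*v^2 - 14*u*v - 12*u - 12*v^3 + 6*v^2) du + (6*u^3 + 40*u^2*v - 3*u^2 - 12*u*v^2 + 8*u*v + 72*v^3 - 42*v^2 + 7*v) dv

Using F^*(f dg) = (f ∘ F) d(g ∘ F), substitute each coordinate x_i by F_i(u, v) in f_i, and replace dx_i by d F_i = (∂F_i/∂u) du + (∂F_i/∂v) dv.
  For the x component: f_1(F) = 15*v^2 - 5*v - 3; d F_1 = (4*u) du + (0) dv
  For the y component: f_2(F) = -6*u^2 - 12*v^2 + 4*v; d F_2 = (0) du + (1 - 6*v) dv
  For the z component: f_3(F) = 3*u^2 + 2*u*v - 6*v^2 + 3*v; d F_3 = (2*u + 2*v) du + (2*u + 1) dv
Combining and collecting du, dv coefficients:
  coeff of du: 6*u^3 + 10*u^2*v + 52*u*v^2 - 14*u*v - 12*u - 12*v^3 + 6*v^2
  coeff of dv: 6*u^3 + 40*u^2*v - 3*u^2 - 12*u*v^2 + 8*u*v + 72*v^3 - 42*v^2 + 7*v
F^* omega = (6*u^3 + 10*u^2*v + 52*u*v^2 - 14*u*v - 12*u - 12*v^3 + 6*v^2) du + (6*u^3 + 40*u^2*v - 3*u^2 - 12*u*v^2 + 8*u*v + 72*v^3 - 42*v^2 + 7*v) dv.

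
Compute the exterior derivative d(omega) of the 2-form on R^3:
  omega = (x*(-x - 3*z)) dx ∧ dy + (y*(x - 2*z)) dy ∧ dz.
d(omega) = (-3*x + y) dx ∧ dy ∧ dz

For a 2-form omega = sum_{i<j} g_{ij} dx_i ∧ dx_j, the exterior derivative is
  d(omega) = sum_{i<j} d(g_{ij}) ∧ dx_i ∧ dx_j = sum_{i<j, k} (∂g_{ij}/∂x_k) dx_k ∧ dx_i ∧ dx_j.
Expand each term, using dx_k ∧ dx_i ∧ dx_j = sgn(permutation) dx_{(a)} ∧ dx_{(b)} ∧ dx_{(c)} with (a < b < c) sorted:
  d(x*(-x - 3*z)) includes (∂/∂z)(x*(-x - 3*z)) dz = (-3*x) dz, which multiplied by dx ∧ dy gives (-3*x) dx ∧ dy ∧ dz
  d(y*(x - 2*z)) includes (∂/∂x)(y*(x - 2*z)) dx = (y) dx, which multiplied by dy ∧ dz gives (y) dx ∧ dy ∧ dz
Collecting like 3-forms: d(omega) = (-3*x + y) dx ∧ dy ∧ dz.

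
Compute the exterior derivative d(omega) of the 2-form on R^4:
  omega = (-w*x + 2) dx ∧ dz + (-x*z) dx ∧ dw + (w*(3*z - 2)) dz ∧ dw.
d(omega) = 0

For a 2-form omega = sum_{i<j} g_{ij} dx_i ∧ dx_j, the exterior derivative is
  d(omega) = sum_{i<j} d(g_{ij}) ∧ dx_i ∧ dx_j = sum_{i<j, k} (∂g_{ij}/∂x_k) dx_k ∧ dx_i ∧ dx_j.
Expand each term, using dx_k ∧ dx_i ∧ dx_j = sgn(permutation) dx_{(a)} ∧ dx_{(b)} ∧ dx_{(c)} with (a < b < c) sorted:
  d(-w*x + 2) includes (∂/∂w)(-w*x + 2) dw = (-x) dw, which multiplied by dx ∧ dz gives (-x) dx ∧ dz ∧ dw
  d(-x*z) includes (∂/∂z)(-x*z) dz = (-x) dz, which multiplied by dx ∧ dw gives (x) dx ∧ dz ∧ dw
Collecting like 3-forms: d(omega) = 0.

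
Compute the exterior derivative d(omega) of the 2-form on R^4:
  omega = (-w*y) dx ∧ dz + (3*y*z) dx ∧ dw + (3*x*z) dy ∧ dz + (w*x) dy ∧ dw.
d(omega) = (w + 3*z) dx ∧ dy ∧ dz + (-4*y) dx ∧ dz ∧ dw + (w - 3*z) dx ∧ dy ∧ dw

For a 2-form omega = sum_{i<j} g_{ij} dx_i ∧ dx_j, the exterior derivative is
  d(omega) = sum_{i<j} d(g_{ij}) ∧ dx_i ∧ dx_j = sum_{i<j, k} (∂g_{ij}/∂x_k) dx_k ∧ dx_i ∧ dx_j.
Expand each term, using dx_k ∧ dx_i ∧ dx_j = sgn(permutation) dx_{(a)} ∧ dx_{(b)} ∧ dx_{(c)} with (a < b < c) sorted:
  d(-w*y) includes (∂/∂y)(-w*y) dy = (-w) dy, which multiplied by dx ∧ dz gives (w) dx ∧ dy ∧ dz
  d(-w*y) includes (∂/∂w)(-w*y) dw = (-y) dw, which multiplied by dx ∧ dz gives (-y) dx ∧ dz ∧ dw
  d(3*y*z) includes (∂/∂y)(3*y*z) dy = (3*z) dy, which multiplied by dx ∧ dw gives (-3*z) dx ∧ dy ∧ dw
  d(3*y*z) includes (∂/∂z)(3*y*z) dz = (3*y) dz, which multiplied by dx ∧ dw gives (-3*y) dx ∧ dz ∧ dw
  d(3*x*z) includes (∂/∂x)(3*x*z) dx = (3*z) dx, which multiplied by dy ∧ dz gives (3*z) dx ∧ dy ∧ dz
  d(w*x) includes (∂/∂x)(w*x) dx = (w) dx, which multiplied by dy ∧ dw gives (w) dx ∧ dy ∧ dw
Collecting like 3-forms: d(omega) = (w + 3*z) dx ∧ dy ∧ dz + (-4*y) dx ∧ dz ∧ dw + (w - 3*z) dx ∧ dy ∧ dw.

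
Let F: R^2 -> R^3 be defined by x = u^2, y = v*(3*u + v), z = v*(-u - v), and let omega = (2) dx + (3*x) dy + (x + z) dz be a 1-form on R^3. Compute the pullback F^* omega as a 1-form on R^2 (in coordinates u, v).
F^* omega = (8*u^2*v + u*v^2 + 4*u + v^3) du + (8*u^3 + 5*u^2*v + 3*u*v^2 + 2*v^3) dv

Using F^*(f dg) = (f ∘ F) d(g ∘ F), substitute each coordinate x_i by F_i(u, v) in f_i, and replace dx_i by d F_i = (∂F_i/∂u) du + (∂F_i/∂v) dv.
  For the x component: f_1(F) = 2; d F_1 = (2*u) du + (0) dv
  For the y component: f_2(F) = 3*u^2; d F_2 = (3*v) du + (3*u + 2*v) dv
  For the z component: f_3(F) = u^2 - u*v - v^2; d F_3 = (-v) du + (-u - 2*v) dv
Combining and collecting du, dv coefficients:
  coeff of du: 8*u^2*v + u*v^2 + 4*u + v^3
  coeff of dv: 8*u^3 + 5*u^2*v + 3*u*v^2 + 2*v^3
F^* omega = (8*u^2*v + u*v^2 + 4*u + v^3) du + (8*u^3 + 5*u^2*v + 3*u*v^2 + 2*v^3) dv.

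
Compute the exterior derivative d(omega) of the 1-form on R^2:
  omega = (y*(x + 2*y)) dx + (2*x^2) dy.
d(omega) = (3*x - 4*y) dx ∧ dy

For a 1-form omega = sum_i f_i dx_i, the exterior derivative is
  d(omega) = sum_{i < j} (∂f_j/∂x_i - ∂f_i/∂x_j) dx_i ∧ dx_j.
  coefficient of dx ∧ dy: ∂f_2/∂x - ∂f_1/∂y = ∂(2*x^2)/∂x - ∂(y*(x + 2*y))/∂y = 3*x - 4*y
Assembling: d(omega) = (3*x - 4*y) dx ∧ dy.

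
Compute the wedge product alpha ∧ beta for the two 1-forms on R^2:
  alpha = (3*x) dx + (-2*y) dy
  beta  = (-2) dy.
alpha ∧ beta = (-6*x) dx ∧ dy

Distribute the wedge, using dx_i ∧ dx_j = -dx_j ∧ dx_i and dx_i ∧ dx_i = 0. For each pair (i, j) with i < j, the coefficient of dx_i ∧ dx_j in alpha ∧ beta is (alpha_i * beta_j - alpha_j * beta_i). Collecting: alpha ∧ beta = (-6*x) dx ∧ dy.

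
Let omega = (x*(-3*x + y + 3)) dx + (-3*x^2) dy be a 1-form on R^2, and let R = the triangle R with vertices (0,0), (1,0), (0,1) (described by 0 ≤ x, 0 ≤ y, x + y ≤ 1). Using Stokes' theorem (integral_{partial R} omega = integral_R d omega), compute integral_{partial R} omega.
integral_(partial R) omega = -7/6

Stokes: integral_partial_R omega = integral_R d omega with d omega = (∂Q/∂x - ∂P/∂y) dx ∧ dy.
  ∂Q/∂x = -6*x
  ∂P/∂y = x
  integrand = ∂Q/∂x - ∂P/∂y = -7*x.
Integrating over R: integral_0^1 integral_0^{1-x} (-7*x) dy dx = -7/6.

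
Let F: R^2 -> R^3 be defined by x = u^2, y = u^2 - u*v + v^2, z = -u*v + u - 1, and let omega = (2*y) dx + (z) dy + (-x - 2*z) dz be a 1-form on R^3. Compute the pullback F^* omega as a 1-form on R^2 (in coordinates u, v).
F^* omega = (4*u^3 - 5*u^2*v + u^2 + 3*u*v^2 + 3*u*v - 4*u - v + 2) du + (u^3 - u^2*v + u^2 - 2*u*v^2 + 2*u*v - u - 2*v) dv

Using F^*(f dg) = (f ∘ F) d(g ∘ F), substitute each coordinate x_i by F_i(u, v) in f_i, and replace dx_i by d F_i = (∂F_i/∂u) du + (∂F_i/∂v) dv.
  For the x component: f_1(F) = 2*u^2 - 2*u*v + 2*v^2; d F_1 = (2*u) du + (0) dv
  For the y component: f_2(F) = -u*v + u - 1; d F_2 = (2*u - v) du + (-u + 2*v) dv
  For the z component: f_3(F) = -u^2 + 2*u*v - 2*u + 2; d F_3 = (1 - v) du + (-u) dv
Combining and collecting du, dv coefficients:
  coeff of du: 4*u^3 - 5*u^2*v + u^2 + 3*u*v^2 + 3*u*v - 4*u - v + 2
  coeff of dv: u^3 - u^2*v + u^2 - 2*u*v^2 + 2*u*v - u - 2*v
F^* omega = (4*u^3 - 5*u^2*v + u^2 + 3*u*v^2 + 3*u*v - 4*u - v + 2) du + (u^3 - u^2*v + u^2 - 2*u*v^2 + 2*u*v - u - 2*v) dv.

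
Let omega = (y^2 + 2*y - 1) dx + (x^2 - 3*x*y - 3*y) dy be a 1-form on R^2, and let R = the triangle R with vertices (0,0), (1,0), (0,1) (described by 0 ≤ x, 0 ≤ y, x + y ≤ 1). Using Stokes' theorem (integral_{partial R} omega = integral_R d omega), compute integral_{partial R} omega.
integral_(partial R) omega = -3/2

Stokes: integral_partial_R omega = integral_R d omega with d omega = (∂Q/∂x - ∂P/∂y) dx ∧ dy.
  ∂Q/∂x = 2*x - 3*y
  ∂P/∂y = 2*y + 2
  integrand = ∂Q/∂x - ∂P/∂y = 2*x - 5*y - 2.
Integrating over R: integral_0^1 integral_0^{1-x} (2*x - 5*y - 2) dy dx = -3/2.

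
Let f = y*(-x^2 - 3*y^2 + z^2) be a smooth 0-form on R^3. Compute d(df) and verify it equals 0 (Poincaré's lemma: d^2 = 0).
d(df) = 0

Step 1: df = sum_i (∂f/∂x_i) dx_i = (-2*x*y) dx + (-x^2 - 9*y^2 + z^2) dy + (2*y*z) dz.
Step 2: Apply d again. Using the 1-form formula, the coefficient of dx ∧ dy in d(df) is ∂^2 f/∂x ∂y - ∂^2 f/∂y ∂x = (-2*x) - (-2*x) = 0 (equality of mixed partials for smooth f).
Similarly for dx ∧ dz and dy ∧ dz — all coefficients vanish. So d(df) = 0.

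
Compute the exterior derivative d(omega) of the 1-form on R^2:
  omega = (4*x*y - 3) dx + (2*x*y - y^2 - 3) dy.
d(omega) = (-4*x + 2*y) dx ∧ dy

For a 1-form omega = sum_i f_i dx_i, the exterior derivative is
  d(omega) = sum_{i < j} (∂f_j/∂x_i - ∂f_i/∂x_j) dx_i ∧ dx_j.
  coefficient of dx ∧ dy: ∂f_2/∂x - ∂f_1/∂y = ∂(2*x*y - y^2 - 3)/∂x - ∂(4*x*y - 3)/∂y = -4*x + 2*y
Assembling: d(omega) = (-4*x + 2*y) dx ∧ dy.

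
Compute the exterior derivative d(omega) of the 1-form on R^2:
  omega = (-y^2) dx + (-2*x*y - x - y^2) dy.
d(omega) = (-1) dx ∧ dy

For a 1-form omega = sum_i f_i dx_i, the exterior derivative is
  d(omega) = sum_{i < j} (∂f_j/∂x_i - ∂f_i/∂x_j) dx_i ∧ dx_j.
  coefficient of dx ∧ dy: ∂f_2/∂x - ∂f_1/∂y = ∂(-2*x*y - x - y^2)/∂x - ∂(-y^2)/∂y = -1
Assembling: d(omega) = (-1) dx ∧ dy.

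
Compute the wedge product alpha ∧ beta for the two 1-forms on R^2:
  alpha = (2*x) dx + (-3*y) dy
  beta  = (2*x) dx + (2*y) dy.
alpha ∧ beta = (10*x*y) dx ∧ dy

Distribute the wedge, using dx_i ∧ dx_j = -dx_j ∧ dx_i and dx_i ∧ dx_i = 0. For each pair (i, j) with i < j, the coefficient of dx_i ∧ dx_j in alpha ∧ beta is (alpha_i * beta_j - alpha_j * beta_i). Collecting: alpha ∧ beta = (10*x*y) dx ∧ dy.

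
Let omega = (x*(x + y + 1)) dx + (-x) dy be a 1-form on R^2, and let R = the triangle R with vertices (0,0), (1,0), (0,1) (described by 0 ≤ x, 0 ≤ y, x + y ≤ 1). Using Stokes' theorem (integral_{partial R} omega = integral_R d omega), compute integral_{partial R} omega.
integral_(partial R) omega = -2/3

Stokes: integral_partial_R omega = integral_R d omega with d omega = (∂Q/∂x - ∂P/∂y) dx ∧ dy.
  ∂Q/∂x = -1
  ∂P/∂y = x
  integrand = ∂Q/∂x - ∂P/∂y = -x - 1.
Integrating over R: integral_0^1 integral_0^{1-x} (-x - 1) dy dx = -2/3.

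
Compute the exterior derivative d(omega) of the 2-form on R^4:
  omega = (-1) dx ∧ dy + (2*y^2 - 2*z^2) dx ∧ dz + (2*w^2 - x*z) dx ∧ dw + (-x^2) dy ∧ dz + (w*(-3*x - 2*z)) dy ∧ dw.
d(omega) = (-2*x - 4*y) dx ∧ dy ∧ dz + (x) dx ∧ dz ∧ dw + (-3*w) dx ∧ dy ∧ dw + (2*w) dy ∧ dz ∧ dw

For a 2-form omega = sum_{i<j} g_{ij} dx_i ∧ dx_j, the exterior derivative is
  d(omega) = sum_{i<j} d(g_{ij}) ∧ dx_i ∧ dx_j = sum_{i<j, k} (∂g_{ij}/∂x_k) dx_k ∧ dx_i ∧ dx_j.
Expand each term, using dx_k ∧ dx_i ∧ dx_j = sgn(permutation) dx_{(a)} ∧ dx_{(b)} ∧ dx_{(c)} with (a < b < c) sorted:
  d(2*y^2 - 2*z^2) includes (∂/∂y)(2*y^2 - 2*z^2) dy = (4*y) dy, which multiplied by dx ∧ dz gives (-4*y) dx ∧ dy ∧ dz
  d(2*w^2 - x*z) includes (∂/∂z)(2*w^2 - x*z) dz = (-x) dz, which multiplied by dx ∧ dw gives (x) dx ∧ dz ∧ dw
  d(-x^2) includes (∂/∂x)(-x^2) dx = (-2*x) dx, which multiplied by dy ∧ dz gives (-2*x) dx ∧ dy ∧ dz
  d(w*(-3*x - 2*z)) includes (∂/∂x)(w*(-3*x - 2*z)) dx = (-3*w) dx, which multiplied by dy ∧ dw gives (-3*w) dx ∧ dy ∧ dw
  d(w*(-3*x - 2*z)) includes (∂/∂z)(w*(-3*x - 2*z)) dz = (-2*w) dz, which multiplied by dy ∧ dw gives (2*w) dy ∧ dz ∧ dw
Collecting like 3-forms: d(omega) = (-2*x - 4*y) dx ∧ dy ∧ dz + (x) dx ∧ dz ∧ dw + (-3*w) dx ∧ dy ∧ dw + (2*w) dy ∧ dz ∧ dw.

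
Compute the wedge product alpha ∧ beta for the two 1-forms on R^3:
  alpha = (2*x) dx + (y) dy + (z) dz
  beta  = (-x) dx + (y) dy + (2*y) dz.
alpha ∧ beta = (3*x*y) dx ∧ dy + (x*(4*y + z)) dx ∧ dz + (y*(2*y - z)) dy ∧ dz

Distribute the wedge, using dx_i ∧ dx_j = -dx_j ∧ dx_i and dx_i ∧ dx_i = 0. For each pair (i, j) with i < j, the coefficient of dx_i ∧ dx_j in alpha ∧ beta is (alpha_i * beta_j - alpha_j * beta_i). Collecting: alpha ∧ beta = (3*x*y) dx ∧ dy + (x*(4*y + z)) dx ∧ dz + (y*(2*y - z)) dy ∧ dz.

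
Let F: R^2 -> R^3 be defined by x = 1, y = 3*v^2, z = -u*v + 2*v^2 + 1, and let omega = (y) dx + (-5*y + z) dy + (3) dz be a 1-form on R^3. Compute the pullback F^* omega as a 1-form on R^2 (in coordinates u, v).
F^* omega = (-3*v) du + (-6*u*v^2 - 3*u - 78*v^3 + 18*v) dv

Using F^*(f dg) = (f ∘ F) d(g ∘ F), substitute each coordinate x_i by F_i(u, v) in f_i, and replace dx_i by d F_i = (∂F_i/∂u) du + (∂F_i/∂v) dv.
  For the x component: f_1(F) = 3*v^2; d F_1 = (0) du + (0) dv
  For the y component: f_2(F) = -u*v - 13*v^2 + 1; d F_2 = (0) du + (6*v) dv
  For the z component: f_3(F) = 3; d F_3 = (-v) du + (-u + 4*v) dv
Combining and collecting du, dv coefficients:
  coeff of du: -3*v
  coeff of dv: -6*u*v^2 - 3*u - 78*v^3 + 18*v
F^* omega = (-3*v) du + (-6*u*v^2 - 3*u - 78*v^3 + 18*v) dv.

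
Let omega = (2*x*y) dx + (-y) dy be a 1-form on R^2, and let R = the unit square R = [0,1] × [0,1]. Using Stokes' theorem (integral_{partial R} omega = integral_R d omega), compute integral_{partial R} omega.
integral_(partial R) omega = -1

Stokes: integral_partial_R omega = integral_R d omega with d omega = (∂Q/∂x - ∂P/∂y) dx ∧ dy.
  ∂Q/∂x = 0
  ∂P/∂y = 2*x
  integrand = ∂Q/∂x - ∂P/∂y = -2*x.
Integrating over R: integral_0^1 integral_0^1 (-2*x) dx dy = -1.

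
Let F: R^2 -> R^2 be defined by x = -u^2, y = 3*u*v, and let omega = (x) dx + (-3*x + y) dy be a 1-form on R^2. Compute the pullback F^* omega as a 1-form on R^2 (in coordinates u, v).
F^* omega = (u*(2*u^2 + 9*u*v + 9*v^2)) du + (9*u^2*(u + v)) dv

Using F^*(f dg) = (f ∘ F) d(g ∘ F), substitute each coordinate x_i by F_i(u, v) in f_i, and replace dx_i by d F_i = (∂F_i/∂u) du + (∂F_i/∂v) dv.
  For the x component: f_1(F) = -u^2; d F_1 = (-2*u) du + (0) dv
  For the y component: f_2(F) = 3*u*(u + v); d F_2 = (3*v) du + (3*u) dv
Combining and collecting du, dv coefficients:
  coeff of du: u*(2*u^2 + 9*u*v + 9*v^2)
  coeff of dv: 9*u^2*(u + v)
F^* omega = (u*(2*u^2 + 9*u*v + 9*v^2)) du + (9*u^2*(u + v)) dv.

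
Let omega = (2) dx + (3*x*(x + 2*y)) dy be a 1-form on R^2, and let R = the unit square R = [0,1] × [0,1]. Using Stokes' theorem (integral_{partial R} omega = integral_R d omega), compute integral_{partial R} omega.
integral_(partial R) omega = 6

Stokes: integral_partial_R omega = integral_R d omega with d omega = (∂Q/∂x - ∂P/∂y) dx ∧ dy.
  ∂Q/∂x = 6*x + 6*y
  ∂P/∂y = 0
  integrand = ∂Q/∂x - ∂P/∂y = 6*x + 6*y.
Integrating over R: integral_0^1 integral_0^1 (6*x + 6*y) dx dy = 6.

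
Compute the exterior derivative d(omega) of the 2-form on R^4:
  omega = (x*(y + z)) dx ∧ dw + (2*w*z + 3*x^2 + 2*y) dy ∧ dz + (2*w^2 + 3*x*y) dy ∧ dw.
d(omega) = (-x + 3*y) dx ∧ dy ∧ dw + (-x) dx ∧ dz ∧ dw + (6*x) dx ∧ dy ∧ dz + (2*z) dy ∧ dz ∧ dw

For a 2-form omega = sum_{i<j} g_{ij} dx_i ∧ dx_j, the exterior derivative is
  d(omega) = sum_{i<j} d(g_{ij}) ∧ dx_i ∧ dx_j = sum_{i<j, k} (∂g_{ij}/∂x_k) dx_k ∧ dx_i ∧ dx_j.
Expand each term, using dx_k ∧ dx_i ∧ dx_j = sgn(permutation) dx_{(a)} ∧ dx_{(b)} ∧ dx_{(c)} with (a < b < c) sorted:
  d(x*(y + z)) includes (∂/∂y)(x*(y + z)) dy = (x) dy, which multiplied by dx ∧ dw gives (-x) dx ∧ dy ∧ dw
  d(x*(y + z)) includes (∂/∂z)(x*(y + z)) dz = (x) dz, which multiplied by dx ∧ dw gives (-x) dx ∧ dz ∧ dw
  d(2*w*z + 3*x^2 + 2*y) includes (∂/∂x)(2*w*z + 3*x^2 + 2*y) dx = (6*x) dx, which multiplied by dy ∧ dz gives (6*x) dx ∧ dy ∧ dz
  d(2*w*z + 3*x^2 + 2*y) includes (∂/∂w)(2*w*z + 3*x^2 + 2*y) dw = (2*z) dw, which multiplied by dy ∧ dz gives (2*z) dy ∧ dz ∧ dw
  d(2*w^2 + 3*x*y) includes (∂/∂x)(2*w^2 + 3*x*y) dx = (3*y) dx, which multiplied by dy ∧ dw gives (3*y) dx ∧ dy ∧ dw
Collecting like 3-forms: d(omega) = (-x + 3*y) dx ∧ dy ∧ dw + (-x) dx ∧ dz ∧ dw + (6*x) dx ∧ dy ∧ dz + (2*z) dy ∧ dz ∧ dw.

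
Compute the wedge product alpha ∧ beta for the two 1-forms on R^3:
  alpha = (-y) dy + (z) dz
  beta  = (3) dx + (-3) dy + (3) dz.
alpha ∧ beta = (3*y) dx ∧ dy + (-3*y + 3*z) dy ∧ dz + (-3*z) dx ∧ dz

Distribute the wedge, using dx_i ∧ dx_j = -dx_j ∧ dx_i and dx_i ∧ dx_i = 0. For each pair (i, j) with i < j, the coefficient of dx_i ∧ dx_j in alpha ∧ beta is (alpha_i * beta_j - alpha_j * beta_i). Collecting: alpha ∧ beta = (3*y) dx ∧ dy + (-3*y + 3*z) dy ∧ dz + (-3*z) dx ∧ dz.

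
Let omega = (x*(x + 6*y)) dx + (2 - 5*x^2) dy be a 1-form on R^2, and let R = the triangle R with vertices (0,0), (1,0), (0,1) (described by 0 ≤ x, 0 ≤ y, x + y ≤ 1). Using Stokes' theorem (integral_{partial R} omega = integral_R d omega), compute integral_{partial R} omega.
integral_(partial R) omega = -8/3

Stokes: integral_partial_R omega = integral_R d omega with d omega = (∂Q/∂x - ∂P/∂y) dx ∧ dy.
  ∂Q/∂x = -10*x
  ∂P/∂y = 6*x
  integrand = ∂Q/∂x - ∂P/∂y = -16*x.
Integrating over R: integral_0^1 integral_0^{1-x} (-16*x) dy dx = -8/3.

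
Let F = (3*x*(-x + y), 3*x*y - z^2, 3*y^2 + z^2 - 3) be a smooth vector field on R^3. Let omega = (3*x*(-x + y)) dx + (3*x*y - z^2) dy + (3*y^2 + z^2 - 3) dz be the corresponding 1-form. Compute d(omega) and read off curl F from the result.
d(omega) = (6*y + 2*z) dy ∧ dz + (0) dz ∧ dx + (-3*x + 3*y) dx ∧ dy; curl F = (6*y + 2*z, 0, -3*x + 3*y)

d omega = sum_{i<j} (∂f_j/∂x_i - ∂f_i/∂x_j) dx_i ∧ dx_j. Under the identification (dy ∧ dz, dz ∧ dx, dx ∧ dy) ↔ (e_x, e_y, e_z), the coefficients are exactly the components of curl F. Compute:
  ∂R/∂y - ∂Q/∂z = (6*y) - (-2*z) = 6*y + 2*z
  ∂P/∂z - ∂R/∂x = (0) - (0) = 0
  ∂Q/∂x - ∂P/∂y = (3*y) - (3*x) = -3*x + 3*y.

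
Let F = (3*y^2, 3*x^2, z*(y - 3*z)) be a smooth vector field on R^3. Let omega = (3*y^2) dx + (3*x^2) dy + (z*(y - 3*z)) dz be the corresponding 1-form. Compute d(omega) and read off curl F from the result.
d(omega) = (z) dy ∧ dz + (0) dz ∧ dx + (6*x - 6*y) dx ∧ dy; curl F = (z, 0, 6*x - 6*y)

d omega = sum_{i<j} (∂f_j/∂x_i - ∂f_i/∂x_j) dx_i ∧ dx_j. Under the identification (dy ∧ dz, dz ∧ dx, dx ∧ dy) ↔ (e_x, e_y, e_z), the coefficients are exactly the components of curl F. Compute:
  ∂R/∂y - ∂Q/∂z = (z) - (0) = z
  ∂P/∂z - ∂R/∂x = (0) - (0) = 0
  ∂Q/∂x - ∂P/∂y = (6*x) - (6*y) = 6*x - 6*y.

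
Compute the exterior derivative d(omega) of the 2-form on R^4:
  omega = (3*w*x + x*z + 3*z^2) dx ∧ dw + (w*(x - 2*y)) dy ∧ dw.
d(omega) = (-x - 6*z) dx ∧ dz ∧ dw + (w) dx ∧ dy ∧ dw

For a 2-form omega = sum_{i<j} g_{ij} dx_i ∧ dx_j, the exterior derivative is
  d(omega) = sum_{i<j} d(g_{ij}) ∧ dx_i ∧ dx_j = sum_{i<j, k} (∂g_{ij}/∂x_k) dx_k ∧ dx_i ∧ dx_j.
Expand each term, using dx_k ∧ dx_i ∧ dx_j = sgn(permutation) dx_{(a)} ∧ dx_{(b)} ∧ dx_{(c)} with (a < b < c) sorted:
  d(3*w*x + x*z + 3*z^2) includes (∂/∂z)(3*w*x + x*z + 3*z^2) dz = (x + 6*z) dz, which multiplied by dx ∧ dw gives (-x - 6*z) dx ∧ dz ∧ dw
  d(w*(x - 2*y)) includes (∂/∂x)(w*(x - 2*y)) dx = (w) dx, which multiplied by dy ∧ dw gives (w) dx ∧ dy ∧ dw
Collecting like 3-forms: d(omega) = (-x - 6*z) dx ∧ dz ∧ dw + (w) dx ∧ dy ∧ dw.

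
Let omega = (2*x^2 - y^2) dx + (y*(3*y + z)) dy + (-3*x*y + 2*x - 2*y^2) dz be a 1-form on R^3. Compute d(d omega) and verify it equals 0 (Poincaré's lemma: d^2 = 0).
d(d omega) = 0

Step 1: d omega = sum_{i<j} (∂f_j/∂x_i - ∂f_i/∂x_j) dx_i ∧ dx_j:
  coeff of dx ∧ dy: 2*y
  coeff of dx ∧ dz: 2 - 3*y
  coeff of dy ∧ dz: -3*x - 5*y
Step 2: Apply d again to each 2-form coefficient. The only possible 3-form in R^3 is dx ∧ dy ∧ dz, with coefficient
  ∂(coeff of dy∧dz)/∂x - ∂(coeff of dx∧dz)/∂y + ∂(coeff of dx∧dy)/∂z
  = ∂/∂x (-3*x - 5*y) - ∂/∂y (2 - 3*y) + ∂/∂z (2*y).
Each of these terms simplifies to sums of mixed partials that cancel in pairs. The result is 0 (by equality of mixed partials for smooth functions — Schwarz / Clairaut).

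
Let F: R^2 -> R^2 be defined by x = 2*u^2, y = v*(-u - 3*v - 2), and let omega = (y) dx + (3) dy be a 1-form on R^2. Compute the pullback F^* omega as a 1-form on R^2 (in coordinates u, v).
F^* omega = (v*(-4*u^2 - 12*u*v - 8*u - 3)) du + (-3*u - 18*v - 6) dv

Using F^*(f dg) = (f ∘ F) d(g ∘ F), substitute each coordinate x_i by F_i(u, v) in f_i, and replace dx_i by d F_i = (∂F_i/∂u) du + (∂F_i/∂v) dv.
  For the x component: f_1(F) = v*(-u - 3*v - 2); d F_1 = (4*u) du + (0) dv
  For the y component: f_2(F) = 3; d F_2 = (-v) du + (-u - 6*v - 2) dv
Combining and collecting du, dv coefficients:
  coeff of du: v*(-4*u^2 - 12*u*v - 8*u - 3)
  coeff of dv: -3*u - 18*v - 6
F^* omega = (v*(-4*u^2 - 12*u*v - 8*u - 3)) du + (-3*u - 18*v - 6) dv.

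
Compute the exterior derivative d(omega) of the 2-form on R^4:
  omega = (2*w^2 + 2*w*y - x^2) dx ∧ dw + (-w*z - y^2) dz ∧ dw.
d(omega) = (-2*w) dx ∧ dy ∧ dw + (-2*y) dy ∧ dz ∧ dw

For a 2-form omega = sum_{i<j} g_{ij} dx_i ∧ dx_j, the exterior derivative is
  d(omega) = sum_{i<j} d(g_{ij}) ∧ dx_i ∧ dx_j = sum_{i<j, k} (∂g_{ij}/∂x_k) dx_k ∧ dx_i ∧ dx_j.
Expand each term, using dx_k ∧ dx_i ∧ dx_j = sgn(permutation) dx_{(a)} ∧ dx_{(b)} ∧ dx_{(c)} with (a < b < c) sorted:
  d(2*w^2 + 2*w*y - x^2) includes (∂/∂y)(2*w^2 + 2*w*y - x^2) dy = (2*w) dy, which multiplied by dx ∧ dw gives (-2*w) dx ∧ dy ∧ dw
  d(-w*z - y^2) includes (∂/∂y)(-w*z - y^2) dy = (-2*y) dy, which multiplied by dz ∧ dw gives (-2*y) dy ∧ dz ∧ dw
Collecting like 3-forms: d(omega) = (-2*w) dx ∧ dy ∧ dw + (-2*y) dy ∧ dz ∧ dw.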